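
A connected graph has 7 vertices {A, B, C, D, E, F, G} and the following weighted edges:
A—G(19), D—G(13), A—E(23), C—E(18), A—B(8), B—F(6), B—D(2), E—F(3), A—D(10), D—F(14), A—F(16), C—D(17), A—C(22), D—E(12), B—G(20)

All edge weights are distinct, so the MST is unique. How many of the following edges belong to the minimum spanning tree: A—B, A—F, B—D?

Kruskal's algorithm — process edges by increasing weight (ties by edge label):
B—D (2): add — endpoints in different components.
E—F (3): add — endpoints in different components.
B—F (6): add — endpoints in different components.
A—B (8): add — endpoints in different components.
A—D (10): skip — A and D already connected.
D—E (12): skip — D and E already connected.
D—G (13): add — endpoints in different components.
D—F (14): skip — D and F already connected.
A—F (16): skip — A and F already connected.
C—D (17): add — endpoints in different components.
MST edge set: {B—D, E—F, B—F, A—B, D—G, C—D}.
Of the listed edges, {A—B, B—D} are in the MST → 2.

2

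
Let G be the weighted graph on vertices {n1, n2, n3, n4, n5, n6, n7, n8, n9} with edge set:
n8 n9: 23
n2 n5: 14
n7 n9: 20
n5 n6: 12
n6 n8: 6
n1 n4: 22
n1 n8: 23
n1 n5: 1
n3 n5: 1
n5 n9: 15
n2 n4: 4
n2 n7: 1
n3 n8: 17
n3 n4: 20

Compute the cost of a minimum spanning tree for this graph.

54

Grow the tree from n9 using Prim:
Step 1: frontier [n5 n9 15, n7 n9 20, n8 n9 23] → take n5 n9 (15); add n5.
Step 2: frontier [n1 n5 1, n3 n5 1, n5 n6 12, n2 n5 14, n7 n9 20, n8 n9 23] → take n1 n5 (1); add n1.
Step 3: frontier [n1 n4 22, n1 n8 23, n3 n5 1, n5 n6 12, n2 n5 14, n7 n9 20, n8 n9 23] → take n3 n5 (1); add n3.
Step 4: frontier [n1 n4 22, n1 n8 23, n3 n8 17, n3 n4 20, n5 n6 12, n2 n5 14, n7 n9 20, n8 n9 23] → take n5 n6 (12); add n6.
Step 5: frontier [n1 n4 22, n1 n8 23, n3 n8 17, n3 n4 20, n2 n5 14, n6 n8 6, n7 n9 20, n8 n9 23] → take n6 n8 (6); add n8.
Step 6: frontier [n1 n4 22, n3 n4 20, n2 n5 14, n7 n9 20] → take n2 n5 (14); add n2.
Step 7: frontier [n1 n4 22, n2 n7 1, n2 n4 4, n3 n4 20, n7 n9 20] → take n2 n7 (1); add n7.
Step 8: frontier [n1 n4 22, n2 n4 4, n3 n4 20] → take n2 n4 (4); add n4.
MST edges: n5 n9, n1 n5, n3 n5, n5 n6, n6 n8, n2 n5, n2 n7, n2 n4; total weight 15+1+1+12+6+14+1+4 = 54.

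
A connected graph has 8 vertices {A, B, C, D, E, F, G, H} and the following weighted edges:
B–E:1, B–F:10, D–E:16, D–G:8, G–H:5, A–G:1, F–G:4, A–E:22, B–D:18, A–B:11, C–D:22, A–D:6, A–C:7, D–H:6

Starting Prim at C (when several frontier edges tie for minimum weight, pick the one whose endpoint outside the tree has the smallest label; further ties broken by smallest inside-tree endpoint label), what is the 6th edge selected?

Prim, starting at C.
Step 1: cheapest edge leaving the tree is A–C (7); add A.
Step 2: cheapest edge leaving the tree is A–G (1); add G.
Step 3: cheapest edge leaving the tree is F–G (4); add F.
Step 4: cheapest edge leaving the tree is G–H (5); add H.
Step 5: cheapest edge leaving the tree is A–D (6); add D.
Step 6: cheapest edge leaving the tree is B–F (10); add B.
Step 7: cheapest edge leaving the tree is B–E (1); add E.
The 6th edge added is B–F.

B-F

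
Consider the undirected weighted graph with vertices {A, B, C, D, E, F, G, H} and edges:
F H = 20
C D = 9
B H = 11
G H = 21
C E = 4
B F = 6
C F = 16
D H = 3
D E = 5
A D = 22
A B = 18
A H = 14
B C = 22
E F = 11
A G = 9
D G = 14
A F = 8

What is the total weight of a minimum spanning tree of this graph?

46

Prim, starting at B.
Step 1: cheapest edge leaving the tree is B F (6); add F.
Step 2: cheapest edge leaving the tree is A F (8); add A.
Step 3: cheapest edge leaving the tree is A G (9); add G.
Step 4: cheapest edge leaving the tree is E F (11); add E.
Step 5: cheapest edge leaving the tree is C E (4); add C.
Step 6: cheapest edge leaving the tree is D E (5); add D.
Step 7: cheapest edge leaving the tree is D H (3); add H.
MST edges: B F, A F, A G, E F, C E, D E, D H; total weight 6+8+9+11+4+5+3 = 46.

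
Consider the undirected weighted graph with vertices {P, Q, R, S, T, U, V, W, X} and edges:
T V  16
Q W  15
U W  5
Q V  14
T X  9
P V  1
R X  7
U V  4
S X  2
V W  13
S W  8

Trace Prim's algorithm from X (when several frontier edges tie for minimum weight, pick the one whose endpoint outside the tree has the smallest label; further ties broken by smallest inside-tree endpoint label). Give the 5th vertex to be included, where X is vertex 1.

U

Prim's algorithm from X:
Step 1: cheapest edge leaving the tree is S X (2); add S.
Step 2: cheapest edge leaving the tree is R X (7); add R.
Step 3: cheapest edge leaving the tree is S W (8); add W.
Step 4: cheapest edge leaving the tree is U W (5); add U.
Step 5: cheapest edge leaving the tree is U V (4); add V.
Step 6: cheapest edge leaving the tree is P V (1); add P.
Step 7: cheapest edge leaving the tree is T X (9); add T.
Step 8: cheapest edge leaving the tree is Q V (14); add Q.
Vertex order: X, S, R, W, U, V, P, T, Q. The 5th vertex is U.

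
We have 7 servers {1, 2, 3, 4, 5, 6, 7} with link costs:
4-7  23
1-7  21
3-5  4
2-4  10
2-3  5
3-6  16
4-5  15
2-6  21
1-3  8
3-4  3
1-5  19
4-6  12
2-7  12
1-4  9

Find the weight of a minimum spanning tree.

Prim, starting at 6.
Step 1: cheapest edge leaving the tree is 4-6 (12); add 4.
Step 2: cheapest edge leaving the tree is 3-4 (3); add 3.
Step 3: cheapest edge leaving the tree is 3-5 (4); add 5.
Step 4: cheapest edge leaving the tree is 2-3 (5); add 2.
Step 5: cheapest edge leaving the tree is 1-3 (8); add 1.
Step 6: cheapest edge leaving the tree is 2-7 (12); add 7.
MST edges: 4-6, 3-4, 3-5, 2-3, 1-3, 2-7; total weight 12+3+4+5+8+12 = 44.

44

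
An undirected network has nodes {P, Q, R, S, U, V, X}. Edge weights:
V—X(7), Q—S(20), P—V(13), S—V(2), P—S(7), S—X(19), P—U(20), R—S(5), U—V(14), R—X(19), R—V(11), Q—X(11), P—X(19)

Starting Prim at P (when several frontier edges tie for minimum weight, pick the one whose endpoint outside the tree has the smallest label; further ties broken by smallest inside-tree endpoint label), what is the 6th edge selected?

U-V

Prim's algorithm from P:
Step 1: cheapest edge leaving the tree is P—S (7); add S.
Step 2: cheapest edge leaving the tree is S—V (2); add V.
Step 3: cheapest edge leaving the tree is R—S (5); add R.
Step 4: cheapest edge leaving the tree is V—X (7); add X.
Step 5: cheapest edge leaving the tree is Q—X (11); add Q.
Step 6: cheapest edge leaving the tree is U—V (14); add U.
The 6th edge added is U—V.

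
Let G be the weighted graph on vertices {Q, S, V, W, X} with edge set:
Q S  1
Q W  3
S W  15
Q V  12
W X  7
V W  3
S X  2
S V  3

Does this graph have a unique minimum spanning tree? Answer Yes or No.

No

Kruskal's algorithm — process edges by increasing weight (ties by edge label):
Q S (1): add. Components now {V} {Q,S} {W} {X}
S X (2): add. Components now {V} {Q,S,X} {W}
Q W (3): add. Components now {V} {Q,S,W,X}
S V (3): add. Components now {Q,S,V,W,X}
Non-tree edge V W has weight 3, equal to the heaviest edge on its tree cycle — swapping gives another MST of the same weight. Not unique.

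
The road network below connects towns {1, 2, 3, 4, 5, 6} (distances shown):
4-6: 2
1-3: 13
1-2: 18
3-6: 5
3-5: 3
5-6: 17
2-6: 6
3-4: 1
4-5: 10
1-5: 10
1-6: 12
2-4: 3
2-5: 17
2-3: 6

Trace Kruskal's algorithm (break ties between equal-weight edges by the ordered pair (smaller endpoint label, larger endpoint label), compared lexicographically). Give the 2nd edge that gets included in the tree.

Kruskal's algorithm — process edges by increasing weight (ties by edge label):
3-4 (1): add — endpoints in different components.
4-6 (2): add — endpoints in different components.
2-4 (3): add — endpoints in different components.
3-5 (3): add — endpoints in different components.
3-6 (5): skip — 3 and 6 already connected.
2-3 (6): skip — 2 and 3 already connected.
2-6 (6): skip — 2 and 6 already connected.
1-5 (10): add — endpoints in different components.
The 2nd edge added is 4-6.

4-6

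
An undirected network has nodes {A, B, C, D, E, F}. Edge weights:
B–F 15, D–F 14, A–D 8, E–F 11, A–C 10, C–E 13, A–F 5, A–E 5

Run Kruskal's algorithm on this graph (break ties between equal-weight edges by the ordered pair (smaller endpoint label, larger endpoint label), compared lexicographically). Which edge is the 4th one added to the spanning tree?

A-C

Kruskal's algorithm — process edges by increasing weight (ties by edge label):
A–E (5): add. Components now {A,E} {B} {C} {D} {F}
A–F (5): add. Components now {A,E,F} {B} {C} {D}
A–D (8): add. Components now {A,D,E,F} {B} {C}
A–C (10): add. Components now {A,C,D,E,F} {B}
E–F (11): skip — E and F already connected.
C–E (13): skip — C and E already connected.
D–F (14): skip — D and F already connected.
B–F (15): add. Components now {A,B,C,D,E,F}
The 4th edge added is A–C.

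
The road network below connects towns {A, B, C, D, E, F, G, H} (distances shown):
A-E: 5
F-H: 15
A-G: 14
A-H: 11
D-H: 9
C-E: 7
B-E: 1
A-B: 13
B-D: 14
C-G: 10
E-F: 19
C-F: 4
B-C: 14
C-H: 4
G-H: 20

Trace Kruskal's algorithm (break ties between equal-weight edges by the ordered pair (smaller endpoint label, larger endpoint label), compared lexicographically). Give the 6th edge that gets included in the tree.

Kruskal: consider edges lightest-first.
B-E (1): add — endpoints in different components.
C-F (4): add — endpoints in different components.
C-H (4): add — endpoints in different components.
A-E (5): add — endpoints in different components.
C-E (7): add — endpoints in different components.
D-H (9): add — endpoints in different components.
C-G (10): add — endpoints in different components.
The 6th edge added is D-H.

D-H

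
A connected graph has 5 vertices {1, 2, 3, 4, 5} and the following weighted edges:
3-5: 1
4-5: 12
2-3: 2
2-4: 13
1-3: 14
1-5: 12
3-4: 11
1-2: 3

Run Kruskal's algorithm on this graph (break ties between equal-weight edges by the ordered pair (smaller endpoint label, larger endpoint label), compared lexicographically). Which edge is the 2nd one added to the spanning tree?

Sort edges by weight, then run Kruskal:
3-5 (1): add — endpoints in different components.
2-3 (2): add — endpoints in different components.
1-2 (3): add — endpoints in different components.
3-4 (11): add — endpoints in different components.
The 2nd edge added is 2-3.

2-3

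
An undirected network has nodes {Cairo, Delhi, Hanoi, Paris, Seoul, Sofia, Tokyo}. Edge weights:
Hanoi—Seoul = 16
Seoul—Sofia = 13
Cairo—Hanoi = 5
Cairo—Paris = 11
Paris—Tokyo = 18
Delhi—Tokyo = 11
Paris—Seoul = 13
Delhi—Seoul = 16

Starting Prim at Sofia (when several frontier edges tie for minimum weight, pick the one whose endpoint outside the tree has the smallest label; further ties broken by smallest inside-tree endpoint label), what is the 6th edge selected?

Grow the tree from Sofia using Prim:
Step 1: cheapest edge leaving the tree is Seoul—Sofia (13); add Seoul.
Step 2: cheapest edge leaving the tree is Paris—Seoul (13); add Paris.
Step 3: cheapest edge leaving the tree is Cairo—Paris (11); add Cairo.
Step 4: cheapest edge leaving the tree is Cairo—Hanoi (5); add Hanoi.
Step 5: cheapest edge leaving the tree is Delhi—Seoul (16); add Delhi.
Step 6: cheapest edge leaving the tree is Delhi—Tokyo (11); add Tokyo.
The 6th edge added is Delhi—Tokyo.

Delhi-Tokyo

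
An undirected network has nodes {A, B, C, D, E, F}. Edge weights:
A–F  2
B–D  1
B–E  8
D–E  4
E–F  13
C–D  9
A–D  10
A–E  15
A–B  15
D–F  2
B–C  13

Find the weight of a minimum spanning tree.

Kruskal's algorithm — process edges by increasing weight (ties by edge label):
B–D (1): add — endpoints in different components.
A–F (2): add — endpoints in different components.
D–F (2): add — endpoints in different components.
D–E (4): add — endpoints in different components.
B–E (8): skip — B and E already connected.
C–D (9): add — endpoints in different components.
MST edges: B–D, A–F, D–F, D–E, C–D; total weight 1+2+2+4+9 = 18.

18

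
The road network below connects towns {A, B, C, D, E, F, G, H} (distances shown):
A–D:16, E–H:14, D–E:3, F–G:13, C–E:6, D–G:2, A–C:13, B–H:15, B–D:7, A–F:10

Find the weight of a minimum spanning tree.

55

Prim's algorithm from F:
Step 1: cheapest edge leaving the tree is A–F (10); add A.
Step 2: cheapest edge leaving the tree is A–C (13); add C.
Step 3: cheapest edge leaving the tree is C–E (6); add E.
Step 4: cheapest edge leaving the tree is D–E (3); add D.
Step 5: cheapest edge leaving the tree is D–G (2); add G.
Step 6: cheapest edge leaving the tree is B–D (7); add B.
Step 7: cheapest edge leaving the tree is E–H (14); add H.
MST edges: A–F, A–C, C–E, D–E, D–G, B–D, E–H; total weight 10+13+6+3+2+7+14 = 55.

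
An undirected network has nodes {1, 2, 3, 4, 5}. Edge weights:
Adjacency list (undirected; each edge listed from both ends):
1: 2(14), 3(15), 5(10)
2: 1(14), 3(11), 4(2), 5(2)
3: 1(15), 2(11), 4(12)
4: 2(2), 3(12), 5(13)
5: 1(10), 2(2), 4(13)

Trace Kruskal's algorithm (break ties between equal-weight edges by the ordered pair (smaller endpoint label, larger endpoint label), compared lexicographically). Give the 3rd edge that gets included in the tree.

Kruskal's algorithm — process edges by increasing weight (ties by edge label):
2–4 (2): add. Components now {1} {2,4} {3} {5}
2–5 (2): add. Components now {1} {2,4,5} {3}
1–5 (10): add. Components now {1,2,4,5} {3}
2–3 (11): add. Components now {1,2,3,4,5}
The 3rd edge added is 1–5.

1-5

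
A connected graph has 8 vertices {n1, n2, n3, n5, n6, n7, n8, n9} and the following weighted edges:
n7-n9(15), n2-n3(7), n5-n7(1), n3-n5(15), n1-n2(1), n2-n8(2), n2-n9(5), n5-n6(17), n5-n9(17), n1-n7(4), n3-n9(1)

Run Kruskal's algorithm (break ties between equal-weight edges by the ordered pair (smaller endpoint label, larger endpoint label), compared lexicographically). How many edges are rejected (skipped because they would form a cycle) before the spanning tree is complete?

Sort edges by weight, then run Kruskal:
n1-n2 (1): add — endpoints in different components.
n3-n9 (1): add — endpoints in different components.
n5-n7 (1): add — endpoints in different components.
n2-n8 (2): add — endpoints in different components.
n1-n7 (4): add — endpoints in different components.
n2-n9 (5): add — endpoints in different components.
n2-n3 (7): skip — n2 and n3 already connected.
n3-n5 (15): skip — n5 and n3 already connected.
n7-n9 (15): skip — n7 and n9 already connected.
n5-n6 (17): add — endpoints in different components.
Edges rejected before the tree was complete: 3.

3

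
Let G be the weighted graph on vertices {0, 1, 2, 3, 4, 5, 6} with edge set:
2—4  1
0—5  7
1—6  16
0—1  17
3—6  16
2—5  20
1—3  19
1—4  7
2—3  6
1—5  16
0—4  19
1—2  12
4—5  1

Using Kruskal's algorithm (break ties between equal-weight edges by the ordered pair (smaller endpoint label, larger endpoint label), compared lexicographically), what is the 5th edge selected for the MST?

1-4

Sort edges by weight, then run Kruskal:
2—4 (1): add — endpoints in different components.
4—5 (1): add — endpoints in different components.
2—3 (6): add — endpoints in different components.
0—5 (7): add — endpoints in different components.
1—4 (7): add — endpoints in different components.
1—2 (12): skip — 1 and 2 already connected.
1—5 (16): skip — 1 and 5 already connected.
1—6 (16): add — endpoints in different components.
The 5th edge added is 1—4.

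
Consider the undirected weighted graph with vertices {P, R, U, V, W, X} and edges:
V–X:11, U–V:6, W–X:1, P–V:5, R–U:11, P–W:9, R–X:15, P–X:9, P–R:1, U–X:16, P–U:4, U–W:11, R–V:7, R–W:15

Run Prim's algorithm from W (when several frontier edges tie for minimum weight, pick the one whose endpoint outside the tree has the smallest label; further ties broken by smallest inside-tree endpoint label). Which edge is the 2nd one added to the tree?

Prim, starting at W.
Step 1: frontier [W–X 1, P–W 9, U–W 11, R–W 15] → take W–X (1); add X.
Step 2: frontier [P–W 9, U–W 11, R–W 15, P–X 9, V–X 11, R–X 15, U–X 16] → take P–W (9); add P.
Step 3: frontier [P–R 1, P–U 4, P–V 5, U–W 11, R–W 15, V–X 11, R–X 15, U–X 16] → take P–R (1); add R.
Step 4: frontier [P–U 4, P–V 5, R–V 7, R–U 11, U–W 11, V–X 11, U–X 16] → take P–U (4); add U.
Step 5: frontier [P–V 5, R–V 7, U–V 6, V–X 11] → take P–V (5); add V.
The 2nd edge added is P–W.

P-W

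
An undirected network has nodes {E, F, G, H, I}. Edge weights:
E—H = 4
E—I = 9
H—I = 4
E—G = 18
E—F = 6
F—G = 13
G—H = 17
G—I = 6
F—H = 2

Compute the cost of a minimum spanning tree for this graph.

16

Prim, starting at E.
Step 1: frontier [E—H 4, E—F 6, E—I 9, E—G 18] → take E—H (4); add H.
Step 2: frontier [E—F 6, E—I 9, E—G 18, F—H 2, H—I 4, G—H 17] → take F—H (2); add F.
Step 3: frontier [E—I 9, E—G 18, F—G 13, H—I 4, G—H 17] → take H—I (4); add I.
Step 4: frontier [E—G 18, F—G 13, G—H 17, G—I 6] → take G—I (6); add G.
MST edges: E—H, F—H, H—I, G—I; total weight 4+2+4+6 = 16.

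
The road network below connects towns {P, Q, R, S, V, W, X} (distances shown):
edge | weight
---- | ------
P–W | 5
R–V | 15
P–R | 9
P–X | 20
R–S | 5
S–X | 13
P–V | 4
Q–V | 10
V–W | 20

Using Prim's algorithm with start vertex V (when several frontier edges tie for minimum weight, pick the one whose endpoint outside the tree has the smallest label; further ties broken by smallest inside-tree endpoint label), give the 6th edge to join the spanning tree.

S-X

Prim's algorithm from V:
Step 1: frontier [P–V 4, Q–V 10, R–V 15, V–W 20] → take P–V (4); add P.
Step 2: frontier [P–W 5, P–R 9, P–X 20, Q–V 10, R–V 15, V–W 20] → take P–W (5); add W.
Step 3: frontier [P–R 9, P–X 20, Q–V 10, R–V 15] → take P–R (9); add R.
Step 4: frontier [P–X 20, R–S 5, Q–V 10] → take R–S (5); add S.
Step 5: frontier [P–X 20, S–X 13, Q–V 10] → take Q–V (10); add Q.
Step 6: frontier [P–X 20, S–X 13] → take S–X (13); add X.
The 6th edge added is S–X.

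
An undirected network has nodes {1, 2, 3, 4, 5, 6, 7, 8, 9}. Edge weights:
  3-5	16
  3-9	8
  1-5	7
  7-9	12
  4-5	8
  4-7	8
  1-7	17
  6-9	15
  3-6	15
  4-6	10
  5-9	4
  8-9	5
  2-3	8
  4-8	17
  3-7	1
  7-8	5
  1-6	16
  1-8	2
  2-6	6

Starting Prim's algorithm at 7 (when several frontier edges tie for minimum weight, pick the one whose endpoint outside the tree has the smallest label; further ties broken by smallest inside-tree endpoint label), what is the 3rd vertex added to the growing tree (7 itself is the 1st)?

8

Prim's algorithm from 7:
Step 1: cheapest edge leaving the tree is 3-7 (1); add 3.
Step 2: cheapest edge leaving the tree is 7-8 (5); add 8.
Step 3: cheapest edge leaving the tree is 1-8 (2); add 1.
Step 4: cheapest edge leaving the tree is 8-9 (5); add 9.
Step 5: cheapest edge leaving the tree is 5-9 (4); add 5.
Step 6: cheapest edge leaving the tree is 2-3 (8); add 2.
Step 7: cheapest edge leaving the tree is 2-6 (6); add 6.
Step 8: cheapest edge leaving the tree is 4-5 (8); add 4.
Vertex order: 7, 3, 8, 1, 9, 5, 2, 6, 4. The 3rd vertex is 8.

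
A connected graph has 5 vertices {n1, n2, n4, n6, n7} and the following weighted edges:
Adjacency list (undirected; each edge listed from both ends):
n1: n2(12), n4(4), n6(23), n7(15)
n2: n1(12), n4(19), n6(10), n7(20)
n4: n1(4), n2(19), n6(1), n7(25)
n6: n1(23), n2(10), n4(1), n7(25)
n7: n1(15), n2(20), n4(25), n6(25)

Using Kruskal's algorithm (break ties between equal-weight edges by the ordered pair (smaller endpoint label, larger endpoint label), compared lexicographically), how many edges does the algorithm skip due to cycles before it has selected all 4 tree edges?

Sort edges by weight, then run Kruskal:
n4-n6 (1): add. Components now {n4,n6} {n2} {n7} {n1}
n1-n4 (4): add. Components now {n1,n4,n6} {n2} {n7}
n2-n6 (10): add. Components now {n1,n2,n4,n6} {n7}
n1-n2 (12): skip — n2 and n1 already connected.
n1-n7 (15): add. Components now {n1,n2,n4,n6,n7}
Edges rejected before the tree was complete: 1.

1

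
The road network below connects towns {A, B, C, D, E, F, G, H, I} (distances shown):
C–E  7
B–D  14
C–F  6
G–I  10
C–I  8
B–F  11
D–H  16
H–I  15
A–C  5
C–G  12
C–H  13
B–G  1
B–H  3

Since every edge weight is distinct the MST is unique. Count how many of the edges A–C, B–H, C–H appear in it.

Sort edges by weight, then run Kruskal:
B–G (1): add — endpoints in different components.
B–H (3): add — endpoints in different components.
A–C (5): add — endpoints in different components.
C–F (6): add — endpoints in different components.
C–E (7): add — endpoints in different components.
C–I (8): add — endpoints in different components.
G–I (10): add — endpoints in different components.
B–F (11): skip — B and F already connected.
C–G (12): skip — C and G already connected.
C–H (13): skip — C and H already connected.
B–D (14): add — endpoints in different components.
MST edge set: {B–G, B–H, A–C, C–F, C–E, C–I, G–I, B–D}.
Of the listed edges, {A–C, B–H} are in the MST → 2.

2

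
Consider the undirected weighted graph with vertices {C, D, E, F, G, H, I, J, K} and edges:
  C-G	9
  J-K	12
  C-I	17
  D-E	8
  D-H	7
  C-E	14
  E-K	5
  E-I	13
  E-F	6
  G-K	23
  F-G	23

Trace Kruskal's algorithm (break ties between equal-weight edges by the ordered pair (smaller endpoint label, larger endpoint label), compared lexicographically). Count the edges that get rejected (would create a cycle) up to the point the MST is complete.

0

Kruskal: consider edges lightest-first.
E-K (5): add — endpoints in different components.
E-F (6): add — endpoints in different components.
D-H (7): add — endpoints in different components.
D-E (8): add — endpoints in different components.
C-G (9): add — endpoints in different components.
J-K (12): add — endpoints in different components.
E-I (13): add — endpoints in different components.
C-E (14): add — endpoints in different components.
Edges rejected before the tree was complete: 0.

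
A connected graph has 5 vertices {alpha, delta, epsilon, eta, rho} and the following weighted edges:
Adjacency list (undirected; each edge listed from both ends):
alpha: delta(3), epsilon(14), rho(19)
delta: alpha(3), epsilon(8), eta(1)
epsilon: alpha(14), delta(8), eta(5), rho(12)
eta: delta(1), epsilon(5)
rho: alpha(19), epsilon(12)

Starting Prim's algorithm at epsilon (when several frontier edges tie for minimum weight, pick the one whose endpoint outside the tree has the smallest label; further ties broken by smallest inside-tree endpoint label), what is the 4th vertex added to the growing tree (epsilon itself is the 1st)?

alpha

Grow the tree from epsilon using Prim:
Step 1: frontier [epsilon eta 5, delta epsilon 8, epsilon rho 12, alpha epsilon 14] → take epsilon eta (5); add eta.
Step 2: frontier [delta epsilon 8, epsilon rho 12, alpha epsilon 14, delta eta 1] → take delta eta (1); add delta.
Step 3: frontier [alpha delta 3, epsilon rho 12, alpha epsilon 14] → take alpha delta (3); add alpha.
Step 4: frontier [alpha rho 19, epsilon rho 12] → take epsilon rho (12); add rho.
Vertex order: epsilon, eta, delta, alpha, rho. The 4th vertex is alpha.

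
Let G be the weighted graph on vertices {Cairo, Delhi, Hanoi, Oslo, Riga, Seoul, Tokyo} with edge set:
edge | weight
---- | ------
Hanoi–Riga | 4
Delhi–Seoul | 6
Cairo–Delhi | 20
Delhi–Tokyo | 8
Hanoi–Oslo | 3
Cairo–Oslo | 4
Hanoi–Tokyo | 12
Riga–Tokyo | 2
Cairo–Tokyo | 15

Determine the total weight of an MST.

27

Kruskal: consider edges lightest-first.
Riga–Tokyo (2): add. Components now {Seoul} {Riga,Tokyo} {Hanoi} {Oslo} {Delhi} {Cairo}
Hanoi–Oslo (3): add. Components now {Seoul} {Riga,Tokyo} {Hanoi,Oslo} {Delhi} {Cairo}
Cairo–Oslo (4): add. Components now {Seoul} {Riga,Tokyo} {Cairo,Hanoi,Oslo} {Delhi}
Hanoi–Riga (4): add. Components now {Seoul} {Cairo,Hanoi,Oslo,Riga,Tokyo} {Delhi}
Delhi–Seoul (6): add. Components now {Delhi,Seoul} {Cairo,Hanoi,Oslo,Riga,Tokyo}
Delhi–Tokyo (8): add. Components now {Cairo,Delhi,Hanoi,Oslo,Riga,Seoul,Tokyo}
MST edges: Riga–Tokyo, Hanoi–Oslo, Cairo–Oslo, Hanoi–Riga, Delhi–Seoul, Delhi–Tokyo; total weight 2+3+4+4+6+8 = 27.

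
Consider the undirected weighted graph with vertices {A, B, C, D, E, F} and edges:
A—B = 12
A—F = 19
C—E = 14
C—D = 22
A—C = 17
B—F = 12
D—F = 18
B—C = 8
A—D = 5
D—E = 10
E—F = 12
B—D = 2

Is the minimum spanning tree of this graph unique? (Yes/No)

Kruskal's algorithm — process edges by increasing weight (ties by edge label):
B—D (2): add. Components now {A} {B,D} {C} {E} {F}
A—D (5): add. Components now {A,B,D} {C} {E} {F}
B—C (8): add. Components now {A,B,C,D} {E} {F}
D—E (10): add. Components now {A,B,C,D,E} {F}
A—B (12): skip — A and B already connected.
B—F (12): add. Components now {A,B,C,D,E,F}
Non-tree edge E—F has weight 12, equal to the heaviest edge on its tree cycle — swapping gives another MST of the same weight. Not unique.

No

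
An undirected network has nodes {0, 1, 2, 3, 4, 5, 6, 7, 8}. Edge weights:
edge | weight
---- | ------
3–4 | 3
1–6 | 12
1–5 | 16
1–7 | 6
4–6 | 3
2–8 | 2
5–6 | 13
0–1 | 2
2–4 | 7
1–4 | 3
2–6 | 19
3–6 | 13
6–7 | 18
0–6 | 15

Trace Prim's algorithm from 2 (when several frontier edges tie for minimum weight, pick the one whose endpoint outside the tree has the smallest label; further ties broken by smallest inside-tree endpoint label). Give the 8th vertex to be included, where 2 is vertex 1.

7

Prim's algorithm from 2:
Step 1: cheapest edge leaving the tree is 2–8 (2); add 8.
Step 2: cheapest edge leaving the tree is 2–4 (7); add 4.
Step 3: cheapest edge leaving the tree is 1–4 (3); add 1.
Step 4: cheapest edge leaving the tree is 0–1 (2); add 0.
Step 5: cheapest edge leaving the tree is 3–4 (3); add 3.
Step 6: cheapest edge leaving the tree is 4–6 (3); add 6.
Step 7: cheapest edge leaving the tree is 1–7 (6); add 7.
Step 8: cheapest edge leaving the tree is 5–6 (13); add 5.
Vertex order: 2, 8, 4, 1, 0, 3, 6, 7, 5. The 8th vertex is 7.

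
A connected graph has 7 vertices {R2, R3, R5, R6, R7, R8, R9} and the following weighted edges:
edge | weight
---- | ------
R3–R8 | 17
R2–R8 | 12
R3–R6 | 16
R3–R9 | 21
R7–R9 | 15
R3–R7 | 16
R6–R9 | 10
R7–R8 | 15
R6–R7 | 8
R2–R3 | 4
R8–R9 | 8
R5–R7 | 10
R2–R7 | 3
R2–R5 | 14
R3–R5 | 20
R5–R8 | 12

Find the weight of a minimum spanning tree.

Prim's algorithm from R6:
Step 1: cheapest edge leaving the tree is R6–R7 (8); add R7.
Step 2: cheapest edge leaving the tree is R2–R7 (3); add R2.
Step 3: cheapest edge leaving the tree is R2–R3 (4); add R3.
Step 4: cheapest edge leaving the tree is R5–R7 (10); add R5.
Step 5: cheapest edge leaving the tree is R6–R9 (10); add R9.
Step 6: cheapest edge leaving the tree is R8–R9 (8); add R8.
MST edges: R6–R7, R2–R7, R2–R3, R5–R7, R6–R9, R8–R9; total weight 8+3+4+10+10+8 = 43.

43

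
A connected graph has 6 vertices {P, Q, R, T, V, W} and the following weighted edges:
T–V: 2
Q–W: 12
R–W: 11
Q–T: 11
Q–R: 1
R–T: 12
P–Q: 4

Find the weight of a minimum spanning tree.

Prim, starting at Q.
Step 1: frontier [Q–R 1, P–Q 4, Q–T 11, Q–W 12] → take Q–R (1); add R.
Step 2: frontier [P–Q 4, Q–T 11, Q–W 12, R–W 11, R–T 12] → take P–Q (4); add P.
Step 3: frontier [Q–T 11, Q–W 12, R–W 11, R–T 12] → take Q–T (11); add T.
Step 4: frontier [Q–W 12, R–W 11, T–V 2] → take T–V (2); add V.
Step 5: frontier [Q–W 12, R–W 11] → take R–W (11); add W.
MST edges: Q–R, P–Q, Q–T, T–V, R–W; total weight 1+4+11+2+11 = 29.

29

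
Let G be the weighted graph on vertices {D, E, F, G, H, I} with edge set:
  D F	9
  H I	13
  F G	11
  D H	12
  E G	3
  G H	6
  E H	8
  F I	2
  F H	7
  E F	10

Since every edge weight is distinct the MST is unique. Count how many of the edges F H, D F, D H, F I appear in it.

Kruskal's algorithm — process edges by increasing weight (ties by edge label):
F I (2): add. Components now {D} {E} {F,I} {G} {H}
E G (3): add. Components now {D} {E,G} {F,I} {H}
G H (6): add. Components now {D} {E,G,H} {F,I}
F H (7): add. Components now {D} {E,F,G,H,I}
E H (8): skip — E and H already connected.
D F (9): add. Components now {D,E,F,G,H,I}
MST edge set: {F I, E G, G H, F H, D F}.
Of the listed edges, {F H, D F, F I} are in the MST → 3.

3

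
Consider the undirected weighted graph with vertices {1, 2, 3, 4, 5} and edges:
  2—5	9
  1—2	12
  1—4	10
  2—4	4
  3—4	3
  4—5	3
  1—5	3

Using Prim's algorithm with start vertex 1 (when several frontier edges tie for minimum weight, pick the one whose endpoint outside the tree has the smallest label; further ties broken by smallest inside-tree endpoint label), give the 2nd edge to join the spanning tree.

4-5

Prim's algorithm from 1:
Step 1: frontier [1—5 3, 1—4 10, 1—2 12] → take 1—5 (3); add 5.
Step 2: frontier [1—4 10, 1—2 12, 4—5 3, 2—5 9] → take 4—5 (3); add 4.
Step 3: frontier [1—2 12, 3—4 3, 2—4 4, 2—5 9] → take 3—4 (3); add 3.
Step 4: frontier [1—2 12, 2—4 4, 2—5 9] → take 2—4 (4); add 2.
The 2nd edge added is 4—5.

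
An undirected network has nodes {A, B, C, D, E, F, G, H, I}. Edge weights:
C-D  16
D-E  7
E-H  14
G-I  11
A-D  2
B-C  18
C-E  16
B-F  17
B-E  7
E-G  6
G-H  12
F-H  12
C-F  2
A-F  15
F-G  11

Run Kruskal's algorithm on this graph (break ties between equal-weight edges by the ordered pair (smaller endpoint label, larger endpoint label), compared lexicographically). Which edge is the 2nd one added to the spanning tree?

C-F

Sort edges by weight, then run Kruskal:
A-D (2): add — endpoints in different components.
C-F (2): add — endpoints in different components.
E-G (6): add — endpoints in different components.
B-E (7): add — endpoints in different components.
D-E (7): add — endpoints in different components.
F-G (11): add — endpoints in different components.
G-I (11): add — endpoints in different components.
F-H (12): add — endpoints in different components.
The 2nd edge added is C-F.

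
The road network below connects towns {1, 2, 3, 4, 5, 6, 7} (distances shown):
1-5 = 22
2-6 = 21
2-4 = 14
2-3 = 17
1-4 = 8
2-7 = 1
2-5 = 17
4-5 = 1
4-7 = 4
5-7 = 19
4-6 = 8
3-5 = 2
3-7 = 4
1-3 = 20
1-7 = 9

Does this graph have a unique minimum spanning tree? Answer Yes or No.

Kruskal: consider edges lightest-first.
2-7 (1): add. Components now {1} {2,7} {3} {4} {5} {6}
4-5 (1): add. Components now {1} {2,7} {3} {4,5} {6}
3-5 (2): add. Components now {1} {2,7} {3,4,5} {6}
3-7 (4): add. Components now {1} {2,3,4,5,7} {6}
4-7 (4): skip — 4 and 7 already connected.
1-4 (8): add. Components now {1,2,3,4,5,7} {6}
4-6 (8): add. Components now {1,2,3,4,5,6,7}
Non-tree edge 4-7 has weight 4, equal to the heaviest edge on its tree cycle — swapping gives another MST of the same weight. Not unique.

No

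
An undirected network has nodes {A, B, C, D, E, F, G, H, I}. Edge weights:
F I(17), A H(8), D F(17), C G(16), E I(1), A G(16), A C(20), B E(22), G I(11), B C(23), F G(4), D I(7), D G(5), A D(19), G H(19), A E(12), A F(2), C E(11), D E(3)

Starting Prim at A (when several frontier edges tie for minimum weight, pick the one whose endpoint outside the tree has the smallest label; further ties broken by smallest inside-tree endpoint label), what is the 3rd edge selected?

D-G

Prim's algorithm from A:
Step 1: cheapest edge leaving the tree is A F (2); add F.
Step 2: cheapest edge leaving the tree is F G (4); add G.
Step 3: cheapest edge leaving the tree is D G (5); add D.
Step 4: cheapest edge leaving the tree is D E (3); add E.
Step 5: cheapest edge leaving the tree is E I (1); add I.
Step 6: cheapest edge leaving the tree is A H (8); add H.
Step 7: cheapest edge leaving the tree is C E (11); add C.
Step 8: cheapest edge leaving the tree is B E (22); add B.
The 3rd edge added is D G.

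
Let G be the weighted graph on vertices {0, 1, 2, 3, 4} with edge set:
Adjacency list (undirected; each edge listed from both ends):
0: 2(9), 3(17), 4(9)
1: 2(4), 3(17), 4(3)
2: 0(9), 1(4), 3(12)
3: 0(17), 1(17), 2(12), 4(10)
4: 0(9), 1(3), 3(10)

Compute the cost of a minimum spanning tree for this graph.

26

Prim, starting at 1.
Step 1: cheapest edge leaving the tree is 1–4 (3); add 4.
Step 2: cheapest edge leaving the tree is 1–2 (4); add 2.
Step 3: cheapest edge leaving the tree is 0–2 (9); add 0.
Step 4: cheapest edge leaving the tree is 3–4 (10); add 3.
MST edges: 1–4, 1–2, 0–2, 3–4; total weight 3+4+9+10 = 26.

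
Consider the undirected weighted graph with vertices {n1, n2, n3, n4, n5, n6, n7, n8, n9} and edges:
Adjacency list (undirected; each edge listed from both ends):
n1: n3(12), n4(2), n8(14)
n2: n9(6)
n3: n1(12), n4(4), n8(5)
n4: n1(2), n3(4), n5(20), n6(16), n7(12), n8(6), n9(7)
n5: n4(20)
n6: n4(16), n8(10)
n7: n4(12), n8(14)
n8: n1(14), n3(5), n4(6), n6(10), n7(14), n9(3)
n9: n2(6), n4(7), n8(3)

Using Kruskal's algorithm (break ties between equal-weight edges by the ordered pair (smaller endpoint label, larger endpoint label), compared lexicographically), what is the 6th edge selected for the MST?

Kruskal: consider edges lightest-first.
n1 n4 (2): add — endpoints in different components.
n8 n9 (3): add — endpoints in different components.
n3 n4 (4): add — endpoints in different components.
n3 n8 (5): add — endpoints in different components.
n2 n9 (6): add — endpoints in different components.
n4 n8 (6): skip — n4 and n8 already connected.
n4 n9 (7): skip — n4 and n9 already connected.
n6 n8 (10): add — endpoints in different components.
n1 n3 (12): skip — n1 and n3 already connected.
n4 n7 (12): add — endpoints in different components.
n1 n8 (14): skip — n1 and n8 already connected.
n7 n8 (14): skip — n8 and n7 already connected.
n4 n6 (16): skip — n6 and n4 already connected.
n4 n5 (20): add — endpoints in different components.
The 6th edge added is n6 n8.

n6-n8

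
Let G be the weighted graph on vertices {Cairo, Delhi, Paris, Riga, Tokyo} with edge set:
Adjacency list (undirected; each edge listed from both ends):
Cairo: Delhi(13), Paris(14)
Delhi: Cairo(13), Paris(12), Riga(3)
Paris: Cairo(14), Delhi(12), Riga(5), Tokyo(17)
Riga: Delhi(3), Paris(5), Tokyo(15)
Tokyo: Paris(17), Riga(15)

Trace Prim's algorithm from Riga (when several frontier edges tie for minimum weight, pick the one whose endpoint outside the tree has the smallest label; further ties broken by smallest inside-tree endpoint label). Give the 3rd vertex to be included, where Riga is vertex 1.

Paris

Grow the tree from Riga using Prim:
Step 1: frontier [Delhi—Riga 3, Paris—Riga 5, Riga—Tokyo 15] → take Delhi—Riga (3); add Delhi.
Step 2: frontier [Delhi—Paris 12, Cairo—Delhi 13, Paris—Riga 5, Riga—Tokyo 15] → take Paris—Riga (5); add Paris.
Step 3: frontier [Cairo—Delhi 13, Cairo—Paris 14, Paris—Tokyo 17, Riga—Tokyo 15] → take Cairo—Delhi (13); add Cairo.
Step 4: frontier [Paris—Tokyo 17, Riga—Tokyo 15] → take Riga—Tokyo (15); add Tokyo.
Vertex order: Riga, Delhi, Paris, Cairo, Tokyo. The 3rd vertex is Paris.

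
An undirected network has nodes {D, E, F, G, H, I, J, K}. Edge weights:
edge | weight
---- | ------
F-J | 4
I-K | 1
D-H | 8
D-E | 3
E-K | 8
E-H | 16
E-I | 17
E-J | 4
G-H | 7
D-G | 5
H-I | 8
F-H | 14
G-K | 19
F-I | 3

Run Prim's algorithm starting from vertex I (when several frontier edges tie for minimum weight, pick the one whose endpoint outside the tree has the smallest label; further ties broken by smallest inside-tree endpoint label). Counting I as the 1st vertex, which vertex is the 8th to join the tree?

Grow the tree from I using Prim:
Step 1: frontier [I-K 1, F-I 3, H-I 8, E-I 17] → take I-K (1); add K.
Step 2: frontier [F-I 3, H-I 8, E-I 17, E-K 8, G-K 19] → take F-I (3); add F.
Step 3: frontier [F-J 4, F-H 14, H-I 8, E-I 17, E-K 8, G-K 19] → take F-J (4); add J.
Step 4: frontier [F-H 14, H-I 8, E-I 17, E-J 4, E-K 8, G-K 19] → take E-J (4); add E.
Step 5: frontier [D-E 3, E-H 16, F-H 14, H-I 8, G-K 19] → take D-E (3); add D.
Step 6: frontier [D-G 5, D-H 8, E-H 16, F-H 14, H-I 8, G-K 19] → take D-G (5); add G.
Step 7: frontier [D-H 8, E-H 16, F-H 14, G-H 7, H-I 8] → take G-H (7); add H.
Vertex order: I, K, F, J, E, D, G, H. The 8th vertex is H.

H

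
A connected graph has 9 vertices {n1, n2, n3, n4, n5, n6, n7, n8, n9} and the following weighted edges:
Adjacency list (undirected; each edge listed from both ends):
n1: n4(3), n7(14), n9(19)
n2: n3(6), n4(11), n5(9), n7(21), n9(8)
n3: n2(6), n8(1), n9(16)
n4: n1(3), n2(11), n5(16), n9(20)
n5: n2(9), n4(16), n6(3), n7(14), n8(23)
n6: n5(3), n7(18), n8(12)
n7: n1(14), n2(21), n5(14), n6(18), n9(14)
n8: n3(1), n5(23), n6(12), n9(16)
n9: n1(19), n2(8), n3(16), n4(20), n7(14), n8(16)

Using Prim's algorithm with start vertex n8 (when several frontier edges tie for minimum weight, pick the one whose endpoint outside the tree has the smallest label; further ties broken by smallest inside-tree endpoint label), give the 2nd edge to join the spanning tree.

Prim's algorithm from n8:
Step 1: cheapest edge leaving the tree is n3 n8 (1); add n3.
Step 2: cheapest edge leaving the tree is n2 n3 (6); add n2.
Step 3: cheapest edge leaving the tree is n2 n9 (8); add n9.
Step 4: cheapest edge leaving the tree is n2 n5 (9); add n5.
Step 5: cheapest edge leaving the tree is n5 n6 (3); add n6.
Step 6: cheapest edge leaving the tree is n2 n4 (11); add n4.
Step 7: cheapest edge leaving the tree is n1 n4 (3); add n1.
Step 8: cheapest edge leaving the tree is n1 n7 (14); add n7.
The 2nd edge added is n2 n3.

n2-n3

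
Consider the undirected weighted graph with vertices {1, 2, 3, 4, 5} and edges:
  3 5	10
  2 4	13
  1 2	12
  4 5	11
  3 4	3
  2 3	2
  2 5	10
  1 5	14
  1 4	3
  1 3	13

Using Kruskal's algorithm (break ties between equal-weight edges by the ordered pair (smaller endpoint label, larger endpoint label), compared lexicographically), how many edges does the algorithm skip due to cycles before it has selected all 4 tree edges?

0

Kruskal's algorithm — process edges by increasing weight (ties by edge label):
2 3 (2): add. Components now {1} {2,3} {4} {5}
1 4 (3): add. Components now {1,4} {2,3} {5}
3 4 (3): add. Components now {1,2,3,4} {5}
2 5 (10): add. Components now {1,2,3,4,5}
Edges rejected before the tree was complete: 0.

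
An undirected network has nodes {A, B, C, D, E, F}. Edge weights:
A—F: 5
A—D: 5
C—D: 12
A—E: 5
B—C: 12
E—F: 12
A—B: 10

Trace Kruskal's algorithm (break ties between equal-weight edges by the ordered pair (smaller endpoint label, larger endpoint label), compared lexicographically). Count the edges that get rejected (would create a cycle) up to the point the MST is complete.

0

Kruskal's algorithm — process edges by increasing weight (ties by edge label):
A—D (5): add — endpoints in different components.
A—E (5): add — endpoints in different components.
A—F (5): add — endpoints in different components.
A—B (10): add — endpoints in different components.
B—C (12): add — endpoints in different components.
Edges rejected before the tree was complete: 0.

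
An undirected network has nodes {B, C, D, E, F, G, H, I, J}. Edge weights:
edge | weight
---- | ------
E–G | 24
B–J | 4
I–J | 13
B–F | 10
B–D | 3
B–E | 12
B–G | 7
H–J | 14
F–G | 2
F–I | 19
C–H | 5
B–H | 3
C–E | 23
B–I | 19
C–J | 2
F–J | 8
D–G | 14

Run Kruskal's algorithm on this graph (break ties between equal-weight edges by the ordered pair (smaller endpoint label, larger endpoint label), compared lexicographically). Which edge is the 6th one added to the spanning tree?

Kruskal's algorithm — process edges by increasing weight (ties by edge label):
C–J (2): add — endpoints in different components.
F–G (2): add — endpoints in different components.
B–D (3): add — endpoints in different components.
B–H (3): add — endpoints in different components.
B–J (4): add — endpoints in different components.
C–H (5): skip — C and H already connected.
B–G (7): add — endpoints in different components.
F–J (8): skip — F and J already connected.
B–F (10): skip — B and F already connected.
B–E (12): add — endpoints in different components.
I–J (13): add — endpoints in different components.
The 6th edge added is B–G.

B-G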